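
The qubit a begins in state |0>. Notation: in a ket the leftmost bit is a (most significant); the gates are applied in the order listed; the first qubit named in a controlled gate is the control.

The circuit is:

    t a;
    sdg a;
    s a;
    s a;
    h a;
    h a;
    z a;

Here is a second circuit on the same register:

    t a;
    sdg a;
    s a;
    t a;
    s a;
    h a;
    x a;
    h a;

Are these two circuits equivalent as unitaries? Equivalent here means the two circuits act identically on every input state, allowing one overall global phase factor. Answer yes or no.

No: there is an input state on which the two circuits produce genuinely different outputs (not merely differing by a phase).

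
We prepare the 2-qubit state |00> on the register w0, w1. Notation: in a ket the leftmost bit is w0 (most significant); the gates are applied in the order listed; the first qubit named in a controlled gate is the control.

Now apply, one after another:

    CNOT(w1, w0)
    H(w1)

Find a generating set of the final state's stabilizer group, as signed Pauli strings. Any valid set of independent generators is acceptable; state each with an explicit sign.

The stabilizer group can be generated by +IX, +ZI, among other valid generating sets.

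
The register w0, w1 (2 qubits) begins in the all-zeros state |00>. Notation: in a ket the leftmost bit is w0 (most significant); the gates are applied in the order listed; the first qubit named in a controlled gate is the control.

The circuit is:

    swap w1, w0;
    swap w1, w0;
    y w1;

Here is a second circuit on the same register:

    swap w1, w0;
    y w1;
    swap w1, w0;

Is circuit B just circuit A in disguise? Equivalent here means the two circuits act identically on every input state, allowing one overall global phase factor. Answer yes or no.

No: there is an input state on which the two circuits produce genuinely different outputs (not merely differing by a phase).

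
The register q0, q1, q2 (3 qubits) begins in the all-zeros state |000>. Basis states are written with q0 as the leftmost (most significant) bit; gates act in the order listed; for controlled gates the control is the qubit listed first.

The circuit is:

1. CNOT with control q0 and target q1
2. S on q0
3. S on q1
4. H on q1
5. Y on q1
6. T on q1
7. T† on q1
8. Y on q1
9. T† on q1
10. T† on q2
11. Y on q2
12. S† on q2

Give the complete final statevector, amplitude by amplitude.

After the circuit, the state carries amplitude sqrt(2)/2 on |001>, -sqrt(2)*exp(3*I*pi/4)/2 on |011>, and 0 on every other basis state. Key observation: the block from step 5 through step 8 cancels to the identity and can be dropped.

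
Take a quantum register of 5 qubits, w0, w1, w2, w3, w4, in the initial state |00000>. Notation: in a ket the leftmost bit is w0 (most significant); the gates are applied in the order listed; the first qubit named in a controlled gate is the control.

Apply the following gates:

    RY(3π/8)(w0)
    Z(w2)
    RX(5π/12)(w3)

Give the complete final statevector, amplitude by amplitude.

The resulting statevector has amplitude sqrt(3)*sqrt(1/2 - sqrt(2)/4)*cos(3*pi/16)/2 + sqrt(sqrt(2)/4 + 1/2)*cos(3*pi/16)/2 on |00000>, -sqrt(3)*I*sqrt(sqrt(2)/4 + 1/2)*cos(3*pi/16)/2 + I*sqrt(1/2 - sqrt(2)/4)*cos(3*pi/16)/2 on |00010>, sqrt(3)*sqrt(1/2 - sqrt(2)/4)*sin(3*pi/16)/2 + sqrt(sqrt(2)/4 + 1/2)*sin(3*pi/16)/2 on |10000>, -sqrt(3)*I*sqrt(sqrt(2)/4 + 1/2)*sin(3*pi/16)/2 + I*sqrt(1/2 - sqrt(2)/4)*sin(3*pi/16)/2 on |10010>, and 0 on every other basis state.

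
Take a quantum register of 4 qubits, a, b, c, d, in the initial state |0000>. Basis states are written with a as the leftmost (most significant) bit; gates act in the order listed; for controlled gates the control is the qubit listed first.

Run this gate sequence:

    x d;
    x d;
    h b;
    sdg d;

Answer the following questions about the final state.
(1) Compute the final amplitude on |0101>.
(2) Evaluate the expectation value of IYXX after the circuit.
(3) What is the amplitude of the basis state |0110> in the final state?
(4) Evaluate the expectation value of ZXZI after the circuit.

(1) The amplitude on |0101> is 0. Key observation: the block from step 1 through step 2 cancels to the identity and can be dropped.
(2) The observable IYXX averages to 0.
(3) |0110> carries amplitude 0 in the final state.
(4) In the final state, ZXZI has expectation 1.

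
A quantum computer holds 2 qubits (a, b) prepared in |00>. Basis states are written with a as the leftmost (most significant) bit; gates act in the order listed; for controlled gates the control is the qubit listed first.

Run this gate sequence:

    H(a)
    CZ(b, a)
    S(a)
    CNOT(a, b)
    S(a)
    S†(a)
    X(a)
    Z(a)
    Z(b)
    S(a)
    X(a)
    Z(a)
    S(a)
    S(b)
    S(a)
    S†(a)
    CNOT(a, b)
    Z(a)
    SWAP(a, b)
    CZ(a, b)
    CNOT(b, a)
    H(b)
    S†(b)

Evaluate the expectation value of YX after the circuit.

The expectation value of YX is -1. Key observation: gates 5-6 undo each other exactly, leaving only the rest of the circuit to track.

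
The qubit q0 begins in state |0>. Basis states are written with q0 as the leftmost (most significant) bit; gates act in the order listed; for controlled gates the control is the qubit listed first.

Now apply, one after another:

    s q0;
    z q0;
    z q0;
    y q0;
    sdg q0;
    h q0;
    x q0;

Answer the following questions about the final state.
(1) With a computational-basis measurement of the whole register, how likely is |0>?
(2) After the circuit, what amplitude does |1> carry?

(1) Outcome |0> occurs with probability 1/2.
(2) The amplitude on |1> is sqrt(2)/2.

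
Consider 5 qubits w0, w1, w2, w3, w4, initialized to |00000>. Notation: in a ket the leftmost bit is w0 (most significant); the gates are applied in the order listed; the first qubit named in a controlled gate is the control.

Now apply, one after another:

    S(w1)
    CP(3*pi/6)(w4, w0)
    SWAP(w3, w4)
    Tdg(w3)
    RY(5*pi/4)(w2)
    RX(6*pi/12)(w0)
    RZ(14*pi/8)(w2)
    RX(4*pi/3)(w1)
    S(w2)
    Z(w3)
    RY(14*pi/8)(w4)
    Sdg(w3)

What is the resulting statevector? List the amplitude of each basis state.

After the circuit, the state carries amplitude exp(I*pi/8)/8 on |00000>, (1 - sqrt(2))*exp(I*pi/8)/8 on |00001>, 0 on |00010>, 0 on |00011>, (-sqrt(2) - 1)*exp(3*I*pi/8)/8 on |00100>, exp(3*I*pi/8)/8 on |00101>, 0 on |00110>, 0 on |00111>, sqrt(3)*exp(5*I*pi/8)/8 on |01000>, (-sqrt(6) + sqrt(3))*exp(5*I*pi/8)/8 on |01001>, 0 on |01010>, 0 on |01011>, (-sqrt(6) - sqrt(3))*exp(7*I*pi/8)/8 on |01100>, sqrt(3)*exp(7*I*pi/8)/8 on |01101>, 0 on |01110>, 0 on |01111>, -exp(5*I*pi/8)/8 on |10000>, (-1 + sqrt(2))*exp(5*I*pi/8)/8 on |10001>, 0 on |10010>, 0 on |10011>, exp(7*I*pi/8)/8 + sqrt(2)*exp(7*I*pi/8)/8 on |10100>, -exp(7*I*pi/8)/8 on |10101>, 0 on |10110>, 0 on |10111>, sqrt(3)*exp(I*pi/8)/8 on |11000>, (-sqrt(6) + sqrt(3))*exp(I*pi/8)/8 on |11001>, 0 on |11010>, 0 on |11011>, (-sqrt(6) - sqrt(3))*exp(3*I*pi/8)/8 on |11100>, sqrt(3)*exp(3*I*pi/8)/8 on |11101>, 0 on |11110>, 0 on |11111>.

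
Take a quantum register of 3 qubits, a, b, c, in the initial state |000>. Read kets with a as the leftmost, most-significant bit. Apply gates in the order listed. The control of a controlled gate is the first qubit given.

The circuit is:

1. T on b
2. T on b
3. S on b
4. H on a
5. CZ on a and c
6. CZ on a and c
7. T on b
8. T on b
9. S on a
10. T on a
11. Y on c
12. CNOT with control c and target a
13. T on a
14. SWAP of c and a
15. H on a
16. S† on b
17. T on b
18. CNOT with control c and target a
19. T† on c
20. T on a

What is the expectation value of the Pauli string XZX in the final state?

The observable XZX averages to -1/2. Key observation: the block from step 5 through step 6 cancels to the identity and can be dropped.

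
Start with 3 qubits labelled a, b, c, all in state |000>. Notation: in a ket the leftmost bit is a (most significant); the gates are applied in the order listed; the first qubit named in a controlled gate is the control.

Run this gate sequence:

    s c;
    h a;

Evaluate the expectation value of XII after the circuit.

The observable XII averages to 1.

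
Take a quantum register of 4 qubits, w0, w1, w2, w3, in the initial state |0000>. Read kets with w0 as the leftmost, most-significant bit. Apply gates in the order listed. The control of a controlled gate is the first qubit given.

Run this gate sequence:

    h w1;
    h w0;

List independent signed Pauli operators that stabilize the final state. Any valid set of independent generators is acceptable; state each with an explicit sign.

The stabilizer group can be generated by +XIII, +IXII, +IIZI, +IIIZ, among other valid generating sets.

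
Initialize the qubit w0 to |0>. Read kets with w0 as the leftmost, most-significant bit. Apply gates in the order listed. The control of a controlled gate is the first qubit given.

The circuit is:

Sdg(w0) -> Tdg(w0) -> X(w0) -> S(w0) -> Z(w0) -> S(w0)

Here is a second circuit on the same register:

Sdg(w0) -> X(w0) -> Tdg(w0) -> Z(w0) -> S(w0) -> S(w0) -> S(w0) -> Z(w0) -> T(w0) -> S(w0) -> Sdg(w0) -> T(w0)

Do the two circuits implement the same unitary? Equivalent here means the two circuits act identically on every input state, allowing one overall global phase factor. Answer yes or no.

No — the two circuits implement different unitaries, even allowing a global phase.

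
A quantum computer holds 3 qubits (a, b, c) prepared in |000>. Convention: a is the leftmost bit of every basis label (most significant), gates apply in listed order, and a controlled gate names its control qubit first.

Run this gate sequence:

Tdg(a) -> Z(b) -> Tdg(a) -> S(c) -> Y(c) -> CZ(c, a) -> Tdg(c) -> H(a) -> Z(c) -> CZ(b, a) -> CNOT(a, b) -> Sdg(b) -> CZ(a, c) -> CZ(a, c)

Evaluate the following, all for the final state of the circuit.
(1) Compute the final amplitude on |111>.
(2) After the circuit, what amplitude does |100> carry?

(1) The final state's coefficient on |111> equals sqrt(2)*exp(3*I*pi/4)/2.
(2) The final state's coefficient on |100> equals 0.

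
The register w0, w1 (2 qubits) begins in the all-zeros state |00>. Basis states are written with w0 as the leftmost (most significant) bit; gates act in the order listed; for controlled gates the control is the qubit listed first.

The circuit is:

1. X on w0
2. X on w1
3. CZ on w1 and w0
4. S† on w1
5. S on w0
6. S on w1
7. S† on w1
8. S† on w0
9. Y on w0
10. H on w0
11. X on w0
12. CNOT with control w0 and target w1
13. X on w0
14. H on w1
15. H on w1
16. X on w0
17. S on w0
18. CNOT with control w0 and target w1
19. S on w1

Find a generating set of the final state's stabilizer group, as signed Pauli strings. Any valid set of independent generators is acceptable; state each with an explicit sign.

The stabilizer group can be generated by +YI, -IZ, among other valid generating sets.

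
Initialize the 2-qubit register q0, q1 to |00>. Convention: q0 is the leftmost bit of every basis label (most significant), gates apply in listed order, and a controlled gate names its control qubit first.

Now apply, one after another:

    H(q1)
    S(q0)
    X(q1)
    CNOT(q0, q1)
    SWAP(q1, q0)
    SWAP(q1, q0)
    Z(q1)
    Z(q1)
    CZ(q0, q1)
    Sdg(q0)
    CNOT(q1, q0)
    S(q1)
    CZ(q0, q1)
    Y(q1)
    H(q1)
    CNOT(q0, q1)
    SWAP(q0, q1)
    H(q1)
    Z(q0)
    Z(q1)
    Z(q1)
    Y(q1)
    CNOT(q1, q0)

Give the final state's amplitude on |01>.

The amplitude on |01> is sqrt(2)*(-1 + I)/4.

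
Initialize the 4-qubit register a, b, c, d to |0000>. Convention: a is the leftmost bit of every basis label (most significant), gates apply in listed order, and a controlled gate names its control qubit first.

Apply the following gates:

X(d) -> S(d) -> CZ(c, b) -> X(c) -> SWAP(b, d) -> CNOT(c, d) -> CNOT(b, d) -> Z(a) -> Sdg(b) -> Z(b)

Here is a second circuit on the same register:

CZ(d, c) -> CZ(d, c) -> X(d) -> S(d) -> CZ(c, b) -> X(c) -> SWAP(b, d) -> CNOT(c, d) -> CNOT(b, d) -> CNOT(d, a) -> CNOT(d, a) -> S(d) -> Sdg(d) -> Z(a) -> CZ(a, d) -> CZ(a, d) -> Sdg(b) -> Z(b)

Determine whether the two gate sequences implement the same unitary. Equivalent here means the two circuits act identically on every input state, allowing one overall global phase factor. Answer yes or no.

Yes — the two circuits implement the same unitary up to a global phase.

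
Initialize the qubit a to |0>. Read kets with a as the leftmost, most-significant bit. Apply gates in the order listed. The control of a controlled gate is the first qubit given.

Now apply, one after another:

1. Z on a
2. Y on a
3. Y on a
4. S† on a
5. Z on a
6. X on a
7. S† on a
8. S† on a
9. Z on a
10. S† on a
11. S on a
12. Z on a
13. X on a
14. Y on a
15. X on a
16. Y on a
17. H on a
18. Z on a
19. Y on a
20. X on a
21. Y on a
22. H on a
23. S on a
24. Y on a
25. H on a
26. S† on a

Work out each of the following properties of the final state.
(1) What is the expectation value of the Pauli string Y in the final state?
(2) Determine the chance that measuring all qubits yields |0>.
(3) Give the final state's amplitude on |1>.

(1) In the final state, Y has expectation 1.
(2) The probability of measuring |0> is 1/2.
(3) |1> carries amplitude sqrt(2)/2 in the final state.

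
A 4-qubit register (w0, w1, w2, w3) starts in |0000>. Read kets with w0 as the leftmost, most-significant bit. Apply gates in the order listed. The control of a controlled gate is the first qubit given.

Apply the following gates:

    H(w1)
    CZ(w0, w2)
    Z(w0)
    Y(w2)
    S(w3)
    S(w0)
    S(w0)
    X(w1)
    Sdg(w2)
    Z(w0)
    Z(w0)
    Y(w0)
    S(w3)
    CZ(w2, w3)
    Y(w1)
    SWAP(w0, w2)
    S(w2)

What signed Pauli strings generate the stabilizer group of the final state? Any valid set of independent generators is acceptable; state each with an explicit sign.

The stabilizer group can be generated by -IXII, -ZIII, -IIZI, +IIIZ, among other valid generating sets.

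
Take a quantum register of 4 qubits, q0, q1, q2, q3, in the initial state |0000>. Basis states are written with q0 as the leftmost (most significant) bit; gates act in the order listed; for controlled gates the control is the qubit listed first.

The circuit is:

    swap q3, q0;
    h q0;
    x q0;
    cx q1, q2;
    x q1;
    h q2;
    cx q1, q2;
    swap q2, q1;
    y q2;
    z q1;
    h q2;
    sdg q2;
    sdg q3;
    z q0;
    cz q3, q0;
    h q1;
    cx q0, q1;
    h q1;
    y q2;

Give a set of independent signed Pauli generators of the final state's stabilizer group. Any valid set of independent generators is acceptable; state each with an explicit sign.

The stabilizer group can be generated by -XZII, -ZXII, -IIYI, +IIIZ, among other valid generating sets.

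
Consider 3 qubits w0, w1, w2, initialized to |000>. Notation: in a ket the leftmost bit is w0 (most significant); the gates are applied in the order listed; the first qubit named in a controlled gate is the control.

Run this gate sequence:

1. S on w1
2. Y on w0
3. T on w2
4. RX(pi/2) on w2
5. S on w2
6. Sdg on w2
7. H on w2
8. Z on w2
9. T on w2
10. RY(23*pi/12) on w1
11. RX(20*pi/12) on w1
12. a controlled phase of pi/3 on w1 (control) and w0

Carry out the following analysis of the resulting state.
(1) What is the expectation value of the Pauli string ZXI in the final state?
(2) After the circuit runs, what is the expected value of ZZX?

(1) The expectation value of ZXI is sqrt(2)/16 + 5*sqrt(6)/16.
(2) The expectation value of ZZX is -sqrt(3)/8 - 1/8.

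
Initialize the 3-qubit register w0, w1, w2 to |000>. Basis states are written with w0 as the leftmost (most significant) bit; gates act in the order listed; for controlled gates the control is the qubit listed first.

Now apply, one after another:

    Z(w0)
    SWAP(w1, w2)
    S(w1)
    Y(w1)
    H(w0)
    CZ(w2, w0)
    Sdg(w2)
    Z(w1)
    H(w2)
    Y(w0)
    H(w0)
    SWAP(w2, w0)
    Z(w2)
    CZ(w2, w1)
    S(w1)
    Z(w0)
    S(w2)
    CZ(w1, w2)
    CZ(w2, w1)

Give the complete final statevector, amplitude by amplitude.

The resulting statevector has amplitude sqrt(2)/2 on |011>, -sqrt(2)/2 on |111>, and 0 on every other basis state.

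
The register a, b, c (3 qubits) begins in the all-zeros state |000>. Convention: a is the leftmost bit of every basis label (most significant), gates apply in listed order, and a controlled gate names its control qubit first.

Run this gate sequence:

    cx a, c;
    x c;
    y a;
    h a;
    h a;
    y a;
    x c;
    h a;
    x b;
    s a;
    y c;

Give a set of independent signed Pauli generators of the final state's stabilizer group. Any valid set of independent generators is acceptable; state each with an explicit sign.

One valid set of independent stabilizer generators is +YII, -IZI, -IIZ (any independent generating set of the same group is equally correct). Key observation: the block from step 2 through step 7 cancels to the identity and can be dropped.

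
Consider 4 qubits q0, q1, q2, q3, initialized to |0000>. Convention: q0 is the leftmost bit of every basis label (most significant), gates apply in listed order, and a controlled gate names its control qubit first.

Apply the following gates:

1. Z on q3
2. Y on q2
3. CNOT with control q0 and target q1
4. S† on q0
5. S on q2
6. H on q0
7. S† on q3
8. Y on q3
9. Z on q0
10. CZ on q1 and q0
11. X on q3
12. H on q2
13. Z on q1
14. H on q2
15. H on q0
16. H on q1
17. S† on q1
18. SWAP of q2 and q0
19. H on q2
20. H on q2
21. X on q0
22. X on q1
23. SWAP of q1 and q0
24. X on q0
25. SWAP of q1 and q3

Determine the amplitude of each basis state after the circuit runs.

After the circuit, the state carries amplitude -sqrt(2)*I/2 on |0010>, -sqrt(2)/2 on |1010>, and 0 on every other basis state.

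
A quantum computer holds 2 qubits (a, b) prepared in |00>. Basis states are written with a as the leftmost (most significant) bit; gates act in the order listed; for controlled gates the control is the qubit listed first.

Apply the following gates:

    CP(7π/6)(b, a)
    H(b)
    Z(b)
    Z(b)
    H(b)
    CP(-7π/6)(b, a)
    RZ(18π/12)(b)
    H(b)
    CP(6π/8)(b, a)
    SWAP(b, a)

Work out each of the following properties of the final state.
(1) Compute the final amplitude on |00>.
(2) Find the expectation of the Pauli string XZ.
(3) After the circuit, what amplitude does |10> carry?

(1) The final state's coefficient on |00> equals -sqrt(2)*exp(I*pi/4)/2.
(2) The observable XZ averages to 1.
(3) The final state's coefficient on |10> equals -sqrt(2)*exp(I*pi/4)/2.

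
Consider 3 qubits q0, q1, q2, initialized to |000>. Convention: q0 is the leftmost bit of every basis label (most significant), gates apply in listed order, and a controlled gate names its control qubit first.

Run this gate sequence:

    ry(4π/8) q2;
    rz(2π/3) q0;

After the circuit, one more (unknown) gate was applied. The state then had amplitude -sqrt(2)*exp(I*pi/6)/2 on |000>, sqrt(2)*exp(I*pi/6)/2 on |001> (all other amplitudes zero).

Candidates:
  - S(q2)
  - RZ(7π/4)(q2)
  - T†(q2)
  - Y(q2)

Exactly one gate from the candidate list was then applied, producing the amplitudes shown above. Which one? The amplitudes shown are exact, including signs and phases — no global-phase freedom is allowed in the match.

The applied gate was Y(q2).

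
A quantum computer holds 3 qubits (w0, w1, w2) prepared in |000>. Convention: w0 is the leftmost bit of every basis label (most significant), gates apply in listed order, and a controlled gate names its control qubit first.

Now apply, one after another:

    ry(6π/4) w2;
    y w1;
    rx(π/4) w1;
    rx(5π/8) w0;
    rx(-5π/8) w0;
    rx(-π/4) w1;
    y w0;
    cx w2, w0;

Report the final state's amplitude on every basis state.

The final amplitudes are -sqrt(2)/2 on |011>, sqrt(2)/2 on |110>, and 0 on every other basis state. Key observation: steps 3-6 multiply out to the identity, so the circuit reduces to the remaining gates.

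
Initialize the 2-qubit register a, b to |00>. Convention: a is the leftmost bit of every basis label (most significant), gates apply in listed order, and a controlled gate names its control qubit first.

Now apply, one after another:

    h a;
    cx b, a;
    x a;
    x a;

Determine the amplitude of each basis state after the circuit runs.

The resulting statevector has amplitude sqrt(2)/2 on |00>, 0 on |01>, sqrt(2)/2 on |10>, 0 on |11>.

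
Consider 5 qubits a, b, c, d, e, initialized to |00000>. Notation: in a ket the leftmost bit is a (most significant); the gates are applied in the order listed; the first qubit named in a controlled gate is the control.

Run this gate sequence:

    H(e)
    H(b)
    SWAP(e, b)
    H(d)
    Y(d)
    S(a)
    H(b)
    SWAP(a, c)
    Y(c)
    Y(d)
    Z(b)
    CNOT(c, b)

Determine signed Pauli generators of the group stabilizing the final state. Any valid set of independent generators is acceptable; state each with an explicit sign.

One valid set of independent stabilizer generators is +IIIXI, +IIIIX, +ZIIII, -IZIII, -IIZII (any independent generating set of the same group is equally correct).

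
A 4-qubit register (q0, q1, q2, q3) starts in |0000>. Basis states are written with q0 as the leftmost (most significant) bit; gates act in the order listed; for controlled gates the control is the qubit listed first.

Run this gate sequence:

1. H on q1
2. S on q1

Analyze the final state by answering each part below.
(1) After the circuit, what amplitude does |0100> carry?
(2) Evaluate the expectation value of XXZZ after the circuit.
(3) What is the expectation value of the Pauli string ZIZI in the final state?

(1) |0100> carries amplitude sqrt(2)*I/2 in the final state.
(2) The observable XXZZ averages to 0.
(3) The expectation value of ZIZI is 1.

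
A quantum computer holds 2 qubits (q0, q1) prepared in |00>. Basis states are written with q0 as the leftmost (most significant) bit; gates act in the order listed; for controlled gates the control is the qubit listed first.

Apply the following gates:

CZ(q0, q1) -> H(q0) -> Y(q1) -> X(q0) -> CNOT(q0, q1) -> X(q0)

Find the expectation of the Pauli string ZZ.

The expectation value of ZZ is 1.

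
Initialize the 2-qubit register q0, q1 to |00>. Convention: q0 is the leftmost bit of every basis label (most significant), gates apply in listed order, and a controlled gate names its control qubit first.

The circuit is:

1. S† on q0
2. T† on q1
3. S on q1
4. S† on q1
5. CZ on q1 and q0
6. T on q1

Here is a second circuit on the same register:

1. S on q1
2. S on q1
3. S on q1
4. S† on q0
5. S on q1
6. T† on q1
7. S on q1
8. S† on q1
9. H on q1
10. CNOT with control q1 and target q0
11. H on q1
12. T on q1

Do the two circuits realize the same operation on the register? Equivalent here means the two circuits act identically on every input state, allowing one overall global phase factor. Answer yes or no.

No, they are not equivalent — no single phase factor reconciles the two unitaries.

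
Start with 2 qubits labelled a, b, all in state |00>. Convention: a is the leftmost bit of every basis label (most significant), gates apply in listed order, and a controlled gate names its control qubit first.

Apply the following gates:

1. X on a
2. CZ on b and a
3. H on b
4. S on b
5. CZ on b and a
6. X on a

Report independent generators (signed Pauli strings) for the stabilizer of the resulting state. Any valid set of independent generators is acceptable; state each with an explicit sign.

The final state is stabilized by the group generated by -IY, +ZI; other independent generating sets are equally valid.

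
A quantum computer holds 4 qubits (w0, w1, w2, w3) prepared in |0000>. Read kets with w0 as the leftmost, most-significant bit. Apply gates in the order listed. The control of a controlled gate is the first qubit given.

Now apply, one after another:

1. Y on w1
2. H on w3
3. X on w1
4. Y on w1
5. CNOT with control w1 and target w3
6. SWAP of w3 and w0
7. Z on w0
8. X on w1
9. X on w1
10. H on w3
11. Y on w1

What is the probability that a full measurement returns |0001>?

A full measurement returns |0001> with probability 1/4.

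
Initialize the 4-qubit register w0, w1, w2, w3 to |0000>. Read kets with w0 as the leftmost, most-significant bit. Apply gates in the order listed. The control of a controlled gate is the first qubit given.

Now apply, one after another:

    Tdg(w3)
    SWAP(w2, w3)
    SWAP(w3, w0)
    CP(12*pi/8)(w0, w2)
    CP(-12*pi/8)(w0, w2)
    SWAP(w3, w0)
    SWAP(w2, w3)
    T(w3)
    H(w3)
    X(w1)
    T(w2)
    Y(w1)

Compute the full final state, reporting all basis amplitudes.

The resulting statevector has amplitude -sqrt(2)*I/2 on |0000>, -sqrt(2)*I/2 on |0001>, and 0 on every other basis state.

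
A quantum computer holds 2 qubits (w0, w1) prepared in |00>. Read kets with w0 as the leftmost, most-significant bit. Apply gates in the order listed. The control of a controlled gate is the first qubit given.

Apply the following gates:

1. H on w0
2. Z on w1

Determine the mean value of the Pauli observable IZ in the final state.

In the final state, IZ has expectation 1.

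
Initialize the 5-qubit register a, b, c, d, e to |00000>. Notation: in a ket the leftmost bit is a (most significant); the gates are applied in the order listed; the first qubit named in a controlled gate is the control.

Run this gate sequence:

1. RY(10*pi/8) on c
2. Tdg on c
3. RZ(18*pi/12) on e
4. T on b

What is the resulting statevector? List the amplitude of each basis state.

After the circuit, the state carries amplitude sqrt(2 - sqrt(2))*exp(I*pi/4)/2 on |00000>, -sqrt(sqrt(2) + 2)/2 on |00100>, and 0 on every other basis state.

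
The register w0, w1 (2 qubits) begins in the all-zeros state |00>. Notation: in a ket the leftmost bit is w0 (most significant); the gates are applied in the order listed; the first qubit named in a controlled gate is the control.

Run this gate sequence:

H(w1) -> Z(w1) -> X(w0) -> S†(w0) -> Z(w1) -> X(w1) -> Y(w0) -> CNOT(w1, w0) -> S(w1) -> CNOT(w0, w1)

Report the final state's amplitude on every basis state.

After the circuit, the state carries amplitude -sqrt(2)/2 on |00>, 0 on |01>, -sqrt(2)*I/2 on |10>, 0 on |11>.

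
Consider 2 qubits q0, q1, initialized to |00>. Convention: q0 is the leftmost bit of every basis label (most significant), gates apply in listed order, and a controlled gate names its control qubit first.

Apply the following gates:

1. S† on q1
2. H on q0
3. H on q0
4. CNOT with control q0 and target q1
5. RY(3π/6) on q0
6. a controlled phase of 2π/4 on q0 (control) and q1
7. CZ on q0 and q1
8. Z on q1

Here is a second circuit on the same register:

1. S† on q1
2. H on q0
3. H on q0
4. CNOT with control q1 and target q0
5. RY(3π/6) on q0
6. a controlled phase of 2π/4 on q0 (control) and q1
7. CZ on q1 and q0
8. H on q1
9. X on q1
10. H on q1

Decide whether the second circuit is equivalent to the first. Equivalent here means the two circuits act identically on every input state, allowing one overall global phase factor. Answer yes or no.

No: there is an input state on which the two circuits produce genuinely different outputs (not merely differing by a phase).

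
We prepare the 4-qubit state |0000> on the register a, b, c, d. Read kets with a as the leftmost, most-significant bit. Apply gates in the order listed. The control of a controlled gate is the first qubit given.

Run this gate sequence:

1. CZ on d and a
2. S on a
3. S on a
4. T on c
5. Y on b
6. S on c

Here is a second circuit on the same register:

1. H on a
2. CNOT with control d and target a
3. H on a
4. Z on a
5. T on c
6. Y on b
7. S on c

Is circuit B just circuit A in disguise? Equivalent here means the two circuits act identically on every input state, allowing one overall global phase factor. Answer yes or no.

Yes — the two circuits implement the same unitary up to a global phase.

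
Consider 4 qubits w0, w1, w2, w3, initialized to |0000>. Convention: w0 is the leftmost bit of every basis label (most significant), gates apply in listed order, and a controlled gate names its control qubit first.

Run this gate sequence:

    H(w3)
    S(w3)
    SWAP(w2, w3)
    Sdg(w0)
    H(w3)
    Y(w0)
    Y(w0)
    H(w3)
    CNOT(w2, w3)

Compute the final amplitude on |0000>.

The final state's coefficient on |0000> equals sqrt(2)/2. Key observation: gates 5-8 undo each other exactly, leaving only the rest of the circuit to track.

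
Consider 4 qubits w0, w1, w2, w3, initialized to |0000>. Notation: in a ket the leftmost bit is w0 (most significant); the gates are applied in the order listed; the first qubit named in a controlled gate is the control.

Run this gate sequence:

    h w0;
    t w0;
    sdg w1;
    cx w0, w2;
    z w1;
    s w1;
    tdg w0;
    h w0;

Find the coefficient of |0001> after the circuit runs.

|0001> carries amplitude 0 in the final state.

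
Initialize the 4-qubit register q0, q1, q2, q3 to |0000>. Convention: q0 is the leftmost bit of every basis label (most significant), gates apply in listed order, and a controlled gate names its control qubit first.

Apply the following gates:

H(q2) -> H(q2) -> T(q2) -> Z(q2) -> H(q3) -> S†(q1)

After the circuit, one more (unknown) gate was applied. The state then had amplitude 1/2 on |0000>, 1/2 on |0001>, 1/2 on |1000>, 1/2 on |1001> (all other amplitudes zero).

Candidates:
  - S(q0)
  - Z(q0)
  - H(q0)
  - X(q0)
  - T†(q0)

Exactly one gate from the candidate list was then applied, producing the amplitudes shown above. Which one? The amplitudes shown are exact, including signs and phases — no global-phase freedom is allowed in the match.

The applied gate was H(q0). Key observation: gates 1-2 undo each other exactly, leaving only the rest of the circuit to track.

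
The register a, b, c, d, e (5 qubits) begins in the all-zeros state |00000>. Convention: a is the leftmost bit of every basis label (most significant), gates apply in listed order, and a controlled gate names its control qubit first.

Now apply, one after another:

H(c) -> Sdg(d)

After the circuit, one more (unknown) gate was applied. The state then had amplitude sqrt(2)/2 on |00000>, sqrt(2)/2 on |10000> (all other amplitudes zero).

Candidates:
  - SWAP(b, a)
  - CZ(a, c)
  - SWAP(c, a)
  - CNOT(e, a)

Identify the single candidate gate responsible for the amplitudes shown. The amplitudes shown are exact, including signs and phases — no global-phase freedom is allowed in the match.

The unique candidate consistent with the amplitudes is SWAP(c, a).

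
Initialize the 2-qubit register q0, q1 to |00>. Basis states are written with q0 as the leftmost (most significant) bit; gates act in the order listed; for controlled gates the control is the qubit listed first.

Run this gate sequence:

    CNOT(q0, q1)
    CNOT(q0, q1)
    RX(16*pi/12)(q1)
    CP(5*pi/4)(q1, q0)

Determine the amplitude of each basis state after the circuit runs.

The final amplitudes are -1/2 on |00>, -sqrt(3)*I/2 on |01>, 0 on |10>, 0 on |11>. Key observation: steps 1-2 multiply out to the identity, so the circuit reduces to the remaining gates.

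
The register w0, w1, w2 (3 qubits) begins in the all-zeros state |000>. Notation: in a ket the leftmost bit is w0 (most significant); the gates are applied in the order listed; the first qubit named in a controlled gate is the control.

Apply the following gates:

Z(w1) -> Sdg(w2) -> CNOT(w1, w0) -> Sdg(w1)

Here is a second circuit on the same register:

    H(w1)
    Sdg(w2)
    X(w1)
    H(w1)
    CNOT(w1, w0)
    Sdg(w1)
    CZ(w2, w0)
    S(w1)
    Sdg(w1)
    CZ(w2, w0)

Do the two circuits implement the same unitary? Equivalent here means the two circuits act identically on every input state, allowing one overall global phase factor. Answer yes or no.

Yes, they are equivalent — the unitaries differ by at most a global phase.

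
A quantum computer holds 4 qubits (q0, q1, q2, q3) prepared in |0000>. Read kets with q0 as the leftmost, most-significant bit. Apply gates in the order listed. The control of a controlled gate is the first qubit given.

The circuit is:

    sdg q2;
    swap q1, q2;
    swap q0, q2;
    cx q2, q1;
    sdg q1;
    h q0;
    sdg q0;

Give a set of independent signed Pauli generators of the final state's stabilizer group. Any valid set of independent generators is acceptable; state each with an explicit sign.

The final state is stabilized by the group generated by -YIII, +IZII, +IIZI, +IIIZ; other independent generating sets are equally valid.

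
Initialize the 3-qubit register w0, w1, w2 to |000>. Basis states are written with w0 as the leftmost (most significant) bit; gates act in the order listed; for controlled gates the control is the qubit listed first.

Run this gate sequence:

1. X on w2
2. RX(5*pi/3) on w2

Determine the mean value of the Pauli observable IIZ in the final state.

In the final state, IIZ has expectation -1/2.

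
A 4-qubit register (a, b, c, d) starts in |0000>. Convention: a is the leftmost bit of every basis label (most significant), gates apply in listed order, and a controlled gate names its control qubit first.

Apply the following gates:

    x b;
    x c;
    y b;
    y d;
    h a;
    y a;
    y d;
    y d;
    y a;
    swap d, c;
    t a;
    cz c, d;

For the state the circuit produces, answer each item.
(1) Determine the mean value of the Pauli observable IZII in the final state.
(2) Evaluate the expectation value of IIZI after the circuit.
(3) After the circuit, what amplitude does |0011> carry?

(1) The expectation value of IZII is 1.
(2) The observable IIZI averages to -1.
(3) The amplitude on |0011> is -sqrt(2)/2.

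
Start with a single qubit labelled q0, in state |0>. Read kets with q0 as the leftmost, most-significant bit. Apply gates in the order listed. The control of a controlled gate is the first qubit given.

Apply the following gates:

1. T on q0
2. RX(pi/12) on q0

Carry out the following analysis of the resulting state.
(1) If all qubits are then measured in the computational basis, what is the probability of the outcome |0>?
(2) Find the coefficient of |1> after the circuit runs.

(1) Outcome |0> occurs with probability sqrt(2)/8 + sqrt(6)/8 + 1/2.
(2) The amplitude on |1> is -I*sqrt(sqrt(2) + 2)/4 + I*sqrt(6 - 3*sqrt(2))/4.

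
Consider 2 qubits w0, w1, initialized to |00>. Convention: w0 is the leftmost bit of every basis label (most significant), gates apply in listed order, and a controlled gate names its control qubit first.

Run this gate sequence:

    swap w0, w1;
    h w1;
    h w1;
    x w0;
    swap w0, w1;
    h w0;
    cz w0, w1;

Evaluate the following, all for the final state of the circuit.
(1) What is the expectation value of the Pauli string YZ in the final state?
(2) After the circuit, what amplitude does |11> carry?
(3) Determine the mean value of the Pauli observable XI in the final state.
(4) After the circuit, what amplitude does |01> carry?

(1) The observable YZ averages to 0. Key observation: the block from step 2 through step 3 cancels to the identity and can be dropped.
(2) The final state's coefficient on |11> equals -sqrt(2)/2.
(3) The expectation value of XI is -1.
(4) The amplitude on |01> is sqrt(2)/2.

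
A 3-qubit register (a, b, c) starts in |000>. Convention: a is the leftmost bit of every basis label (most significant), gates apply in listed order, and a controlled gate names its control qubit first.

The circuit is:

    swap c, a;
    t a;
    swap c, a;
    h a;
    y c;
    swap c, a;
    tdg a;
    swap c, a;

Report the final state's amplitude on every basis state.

The resulting statevector has amplitude sqrt(2)*exp(I*pi/4)/2 on |001>, sqrt(2)*exp(I*pi/4)/2 on |101>, and 0 on every other basis state.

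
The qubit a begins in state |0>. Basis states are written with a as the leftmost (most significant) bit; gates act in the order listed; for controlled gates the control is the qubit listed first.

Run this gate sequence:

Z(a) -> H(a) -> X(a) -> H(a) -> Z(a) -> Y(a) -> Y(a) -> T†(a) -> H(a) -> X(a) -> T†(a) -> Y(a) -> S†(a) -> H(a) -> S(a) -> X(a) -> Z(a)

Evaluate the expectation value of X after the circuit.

The expectation value of X is -sqrt(2)/2. Key observation: steps 2-5 multiply out to the identity, so the circuit reduces to the remaining gates.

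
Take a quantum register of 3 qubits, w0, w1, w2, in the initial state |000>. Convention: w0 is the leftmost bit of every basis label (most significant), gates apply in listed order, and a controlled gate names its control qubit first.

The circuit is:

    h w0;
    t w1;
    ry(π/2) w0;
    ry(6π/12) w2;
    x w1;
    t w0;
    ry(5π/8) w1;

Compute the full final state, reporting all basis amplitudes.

The final amplitudes are 0 on |000>, 0 on |001>, 0 on |010>, 0 on |011>, -sqrt(2)*exp(I*pi/4)*sin(5*pi/16)/2 on |100>, -sqrt(2)*exp(I*pi/4)*sin(5*pi/16)/2 on |101>, sqrt(2)*exp(I*pi/4)*cos(5*pi/16)/2 on |110>, sqrt(2)*exp(I*pi/4)*cos(5*pi/16)/2 on |111>.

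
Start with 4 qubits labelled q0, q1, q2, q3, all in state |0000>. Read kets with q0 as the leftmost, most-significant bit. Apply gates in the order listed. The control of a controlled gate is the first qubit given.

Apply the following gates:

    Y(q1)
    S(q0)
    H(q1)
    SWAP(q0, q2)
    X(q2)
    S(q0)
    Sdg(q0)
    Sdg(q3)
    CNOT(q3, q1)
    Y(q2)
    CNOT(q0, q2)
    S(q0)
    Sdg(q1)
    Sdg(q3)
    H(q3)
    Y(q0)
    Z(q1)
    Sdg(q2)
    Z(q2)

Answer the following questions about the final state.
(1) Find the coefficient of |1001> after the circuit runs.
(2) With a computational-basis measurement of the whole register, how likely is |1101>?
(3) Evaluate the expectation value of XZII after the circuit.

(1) |1001> carries amplitude I/2 in the final state. Key observation: gates 6-7 undo each other exactly, leaving only the rest of the circuit to track.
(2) A full measurement returns |1101> with probability 1/4.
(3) The observable XZII averages to 0.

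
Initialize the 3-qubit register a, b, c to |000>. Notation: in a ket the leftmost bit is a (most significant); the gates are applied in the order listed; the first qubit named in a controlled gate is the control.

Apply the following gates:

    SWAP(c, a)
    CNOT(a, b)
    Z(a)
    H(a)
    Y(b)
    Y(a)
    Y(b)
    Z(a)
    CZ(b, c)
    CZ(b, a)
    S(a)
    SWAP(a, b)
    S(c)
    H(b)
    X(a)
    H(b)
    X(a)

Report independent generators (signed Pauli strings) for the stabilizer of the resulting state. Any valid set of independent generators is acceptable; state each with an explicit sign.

The final state is stabilized by the group generated by +IYI, +ZII, +IIZ; other independent generating sets are equally valid.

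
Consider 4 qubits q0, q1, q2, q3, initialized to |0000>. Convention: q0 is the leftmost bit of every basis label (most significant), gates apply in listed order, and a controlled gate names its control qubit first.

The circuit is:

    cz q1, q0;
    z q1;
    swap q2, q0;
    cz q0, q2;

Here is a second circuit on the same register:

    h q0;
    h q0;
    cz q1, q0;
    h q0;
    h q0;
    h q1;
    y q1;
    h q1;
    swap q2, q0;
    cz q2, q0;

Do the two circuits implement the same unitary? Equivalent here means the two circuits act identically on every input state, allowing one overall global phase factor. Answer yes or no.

No: there is an input state on which the two circuits produce genuinely different outputs (not merely differing by a phase).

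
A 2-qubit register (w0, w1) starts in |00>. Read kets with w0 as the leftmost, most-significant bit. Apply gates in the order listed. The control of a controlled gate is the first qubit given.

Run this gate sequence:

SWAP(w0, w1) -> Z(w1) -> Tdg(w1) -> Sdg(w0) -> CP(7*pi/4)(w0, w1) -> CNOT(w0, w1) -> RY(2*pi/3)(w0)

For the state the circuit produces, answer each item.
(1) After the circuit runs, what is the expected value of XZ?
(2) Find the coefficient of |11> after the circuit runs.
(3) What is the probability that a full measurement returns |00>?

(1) In the final state, XZ has expectation sqrt(3)/2.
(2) |11> carries amplitude 0 in the final state.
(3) The probability of measuring |00> is 1/4.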